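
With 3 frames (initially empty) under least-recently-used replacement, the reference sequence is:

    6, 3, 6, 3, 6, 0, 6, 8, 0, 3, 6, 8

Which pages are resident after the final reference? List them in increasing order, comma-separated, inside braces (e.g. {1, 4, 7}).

6 → miss, frames [6]
3 → miss, frames [6, 3]
6 → hit
3 → hit
6 → hit
0 → miss, frames [3, 6, 0]
6 → hit
8 → miss, evict 3, frames [0, 6, 8]
0 → hit
3 → miss, evict 6, frames [8, 0, 3]
6 → miss, evict 8, frames [0, 3, 6]
8 → miss, evict 0, frames [3, 6, 8]

{3, 6, 8}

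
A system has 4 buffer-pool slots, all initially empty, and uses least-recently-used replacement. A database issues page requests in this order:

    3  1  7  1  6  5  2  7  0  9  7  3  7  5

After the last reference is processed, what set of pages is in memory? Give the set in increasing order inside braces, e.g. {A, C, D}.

{3, 5, 7, 9}

3: fault, frames (3)
1: fault, frames (3 1)
7: fault, frames (3 1 7)
1: hit
6: fault, frames (3 7 1 6)
5: fault, evict 3, frames (7 1 6 5)
2: fault, evict 7, frames (1 6 5 2)
7: fault, evict 1, frames (6 5 2 7)
0: fault, evict 6, frames (5 2 7 0)
9: fault, evict 5, frames (2 7 0 9)
7: hit
3: fault, evict 2, frames (0 9 7 3)
7: hit
5: fault, evict 0, frames (9 3 7 5)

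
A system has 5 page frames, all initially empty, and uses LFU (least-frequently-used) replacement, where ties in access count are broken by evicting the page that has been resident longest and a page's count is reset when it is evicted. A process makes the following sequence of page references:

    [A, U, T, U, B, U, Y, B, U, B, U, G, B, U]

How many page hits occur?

8

A -> fault, frames [A]
U -> fault, frames [A, U]
T -> fault, frames [A, U, T]
U -> hit
B -> fault, frames [A, U, T, B]
U -> hit
Y -> fault, frames [A, U, T, B, Y]
B -> hit
U -> hit
B -> hit
U -> hit
G -> fault, evict A, frames [U, T, B, Y, G]
B -> hit
U -> hit
Hits: 8.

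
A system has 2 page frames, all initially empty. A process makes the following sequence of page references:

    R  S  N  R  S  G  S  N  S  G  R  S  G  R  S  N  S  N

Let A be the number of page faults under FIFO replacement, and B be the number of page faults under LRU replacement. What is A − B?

1

Under FIFO: F F F F F F . F F F F F F F F F . . → 15 faults.
Under LRU: F F F F F F . F . F F F F F F F . . → 14 faults.
A − B = 15 − 14 = 1.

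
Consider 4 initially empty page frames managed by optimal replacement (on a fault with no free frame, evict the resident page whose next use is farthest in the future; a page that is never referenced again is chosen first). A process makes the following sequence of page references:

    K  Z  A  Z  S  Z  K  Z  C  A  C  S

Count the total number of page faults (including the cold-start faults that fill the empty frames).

5

K → fault, frames [K]
Z → fault, frames [K, Z]
A → fault, frames [K, Z, A]
Z → hit
S → fault, frames [K, Z, A, S]
Z → hit
K → hit
Z → hit
C → fault, evict Z, frames [K, A, S, C]
A → hit
C → hit
S → hit
Page faults: 5.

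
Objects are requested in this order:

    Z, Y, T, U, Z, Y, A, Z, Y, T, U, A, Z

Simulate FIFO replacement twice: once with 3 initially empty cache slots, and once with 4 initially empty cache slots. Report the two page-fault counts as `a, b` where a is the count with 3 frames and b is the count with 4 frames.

3 frames: F F F F F F F . . F F . F → 10 faults.
4 frames: F F F F . . F F F F F F F → 11 faults.
11 > 10: adding a frame increased faults — Belady's anomaly.

10, 11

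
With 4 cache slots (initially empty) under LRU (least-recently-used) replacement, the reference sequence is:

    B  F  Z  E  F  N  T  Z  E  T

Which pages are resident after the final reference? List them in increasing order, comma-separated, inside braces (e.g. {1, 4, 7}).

{E, N, T, Z}

B: fault, frames (B)
F: fault, frames (B F)
Z: fault, frames (B F Z)
E: fault, frames (B F Z E)
F: hit
N: fault, evict B, frames (Z E F N)
T: fault, evict Z, frames (E F N T)
Z: fault, evict E, frames (F N T Z)
E: fault, evict F, frames (N T Z E)
T: hit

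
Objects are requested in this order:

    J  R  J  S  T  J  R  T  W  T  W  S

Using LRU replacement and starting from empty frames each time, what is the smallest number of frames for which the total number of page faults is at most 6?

4

f=1: 12 faults
f=2: 9 faults
f=3: 7 faults
f=4: 6 faults
f=5: 5 faults
Smallest f with faults ≤ 6 is 4.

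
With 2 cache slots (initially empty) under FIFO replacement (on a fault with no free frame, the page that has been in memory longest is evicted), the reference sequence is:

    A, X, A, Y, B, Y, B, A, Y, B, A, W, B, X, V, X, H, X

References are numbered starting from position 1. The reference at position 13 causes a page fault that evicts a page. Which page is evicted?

A

pos 1: A -> fault, frames [A]
pos 2: X -> fault, frames [A, X]
pos 3: A -> hit
pos 4: Y -> fault, evict A, frames [X, Y]
pos 5: B -> fault, evict X, frames [Y, B]
pos 6: Y -> hit
pos 7: B -> hit
pos 8: A -> fault, evict Y, frames [B, A]
pos 9: Y -> fault, evict B, frames [A, Y]
pos 10: B -> fault, evict A, frames [Y, B]
pos 11: A -> fault, evict Y, frames [B, A]
pos 12: W -> fault, evict B, frames [A, W]
pos 13: B -> fault, evict A, frames [W, B]
At position 13, page A is evicted.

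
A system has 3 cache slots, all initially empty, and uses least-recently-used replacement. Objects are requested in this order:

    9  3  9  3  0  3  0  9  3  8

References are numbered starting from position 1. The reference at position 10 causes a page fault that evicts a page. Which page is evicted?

0

pos 1: 9: fault, frames [9]
pos 2: 3: fault, frames [9, 3]
pos 3: 9: hit
pos 4: 3: hit
pos 5: 0: fault, frames [9, 3, 0]
pos 6: 3: hit
pos 7: 0: hit
pos 8: 9: hit
pos 9: 3: hit
pos 10: 8: fault, evict 0, frames [9, 3, 8]
At position 10, page 0 is evicted.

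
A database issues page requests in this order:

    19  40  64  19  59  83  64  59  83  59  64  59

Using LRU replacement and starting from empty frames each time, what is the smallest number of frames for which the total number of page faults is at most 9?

3

f=1: 12 faults
f=2: 10 faults
f=3: 6 faults
f=4: 5 faults
f=5: 5 faults
Smallest f with faults ≤ 9 is 3.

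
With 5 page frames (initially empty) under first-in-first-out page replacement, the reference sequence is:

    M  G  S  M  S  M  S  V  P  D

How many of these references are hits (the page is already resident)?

4

M → fault, frames (M)
G → fault, frames (M G)
S → fault, frames (M G S)
M → hit
S → hit
M → hit
S → hit
V → fault, frames (M G S V)
P → fault, frames (M G S V P)
D → fault, evict M, frames (G S V P D)
Hits: 4.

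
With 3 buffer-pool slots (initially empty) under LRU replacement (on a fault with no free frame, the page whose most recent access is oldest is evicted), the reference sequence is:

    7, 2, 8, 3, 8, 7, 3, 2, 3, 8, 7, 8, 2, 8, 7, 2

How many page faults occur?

7 -> fault, frames (7)
2 -> fault, frames (7 2)
8 -> fault, frames (7 2 8)
3 -> fault, evict 7, frames (2 8 3)
8 -> hit
7 -> fault, evict 2, frames (3 8 7)
3 -> hit
2 -> fault, evict 8, frames (7 3 2)
3 -> hit
8 -> fault, evict 7, frames (2 3 8)
7 -> fault, evict 2, frames (3 8 7)
8 -> hit
2 -> fault, evict 3, frames (7 8 2)
8 -> hit
7 -> hit
2 -> hit
Page faults: 9.

9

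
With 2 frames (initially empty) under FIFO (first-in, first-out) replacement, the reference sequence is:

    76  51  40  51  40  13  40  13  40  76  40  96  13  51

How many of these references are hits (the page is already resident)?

5

76 -> fault, frames (76)
51 -> fault, frames (76 51)
40 -> fault, evict 76, frames (51 40)
51 -> hit
40 -> hit
13 -> fault, evict 51, frames (40 13)
40 -> hit
13 -> hit
40 -> hit
76 -> fault, evict 40, frames (13 76)
40 -> fault, evict 13, frames (76 40)
96 -> fault, evict 76, frames (40 96)
13 -> fault, evict 40, frames (96 13)
51 -> fault, evict 96, frames (13 51)
Hits: 5.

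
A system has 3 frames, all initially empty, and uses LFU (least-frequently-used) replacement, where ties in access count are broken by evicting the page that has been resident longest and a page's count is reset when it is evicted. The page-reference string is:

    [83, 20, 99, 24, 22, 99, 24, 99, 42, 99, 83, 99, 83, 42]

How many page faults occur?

8

83: fault, frames {83}
20: fault, frames {83,20}
99: fault, frames {83,20,99}
24: fault, evict 83, frames {20,99,24}
22: fault, evict 20, frames {99,24,22}
99: hit
24: hit
99: hit
42: fault, evict 22, frames {99,24,42}
99: hit
83: fault, evict 42, frames {99,24,83}
99: hit
83: hit
42: fault, evict 24, frames {99,83,42}
Page faults: 8.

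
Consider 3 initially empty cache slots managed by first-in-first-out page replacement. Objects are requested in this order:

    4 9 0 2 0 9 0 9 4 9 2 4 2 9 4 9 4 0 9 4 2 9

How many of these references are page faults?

4 -> miss, frames (4)
9 -> miss, frames (4 9)
0 -> miss, frames (4 9 0)
2 -> miss, evict 4, frames (9 0 2)
0 -> hit
9 -> hit
0 -> hit
9 -> hit
4 -> miss, evict 9, frames (0 2 4)
9 -> miss, evict 0, frames (2 4 9)
2 -> hit
4 -> hit
2 -> hit
9 -> hit
4 -> hit
9 -> hit
4 -> hit
0 -> miss, evict 2, frames (4 9 0)
9 -> hit
4 -> hit
2 -> miss, evict 4, frames (9 0 2)
9 -> hit
Page faults: 8.

8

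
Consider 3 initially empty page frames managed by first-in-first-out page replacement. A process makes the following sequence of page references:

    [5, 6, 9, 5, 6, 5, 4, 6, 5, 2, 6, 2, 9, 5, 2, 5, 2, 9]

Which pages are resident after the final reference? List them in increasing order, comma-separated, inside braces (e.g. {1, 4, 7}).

5 → miss, frames [5]
6 → miss, frames [5, 6]
9 → miss, frames [5, 6, 9]
5 → hit
6 → hit
5 → hit
4 → miss, evict 5, frames [6, 9, 4]
6 → hit
5 → miss, evict 6, frames [9, 4, 5]
2 → miss, evict 9, frames [4, 5, 2]
6 → miss, evict 4, frames [5, 2, 6]
2 → hit
9 → miss, evict 5, frames [2, 6, 9]
5 → miss, evict 2, frames [6, 9, 5]
2 → miss, evict 6, frames [9, 5, 2]
5 → hit
2 → hit
9 → hit

{2, 5, 9}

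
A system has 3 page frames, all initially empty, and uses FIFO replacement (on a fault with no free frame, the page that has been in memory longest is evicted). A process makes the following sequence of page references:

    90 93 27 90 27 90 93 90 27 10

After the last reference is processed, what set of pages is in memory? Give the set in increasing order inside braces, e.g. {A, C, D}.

90 → miss, frames (90)
93 → miss, frames (90 93)
27 → miss, frames (90 93 27)
90 → hit
27 → hit
90 → hit
93 → hit
90 → hit
27 → hit
10 → miss, evict 90, frames (93 27 10)

{10, 27, 93}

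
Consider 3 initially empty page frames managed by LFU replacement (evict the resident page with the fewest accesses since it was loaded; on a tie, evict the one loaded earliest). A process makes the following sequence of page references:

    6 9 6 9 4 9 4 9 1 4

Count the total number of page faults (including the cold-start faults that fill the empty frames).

6 → fault, frames [6]
9 → fault, frames [6, 9]
6 → hit
9 → hit
4 → fault, frames [6, 9, 4]
9 → hit
4 → hit
9 → hit
1 → fault, evict 6, frames [9, 4, 1]
4 → hit
Page faults: 4.

4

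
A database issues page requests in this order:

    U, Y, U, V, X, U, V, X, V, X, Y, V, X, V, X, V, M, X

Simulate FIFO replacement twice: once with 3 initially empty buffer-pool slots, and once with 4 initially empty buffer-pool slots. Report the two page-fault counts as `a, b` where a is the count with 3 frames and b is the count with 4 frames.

3 frames: F F . F F F . . . . F F F . . . F . → 9 faults.
4 frames: F F . F F . . . . . . . . . . . F . → 5 faults.
5 < 9: adding a frame reduced faults, as is typical.

9, 5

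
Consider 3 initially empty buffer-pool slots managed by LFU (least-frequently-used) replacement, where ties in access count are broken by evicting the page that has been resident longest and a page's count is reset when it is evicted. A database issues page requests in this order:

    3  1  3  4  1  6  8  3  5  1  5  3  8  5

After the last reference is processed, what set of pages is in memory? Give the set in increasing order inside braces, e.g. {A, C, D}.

3 → fault, frames (3)
1 → fault, frames (3 1)
3 → hit
4 → fault, frames (3 1 4)
1 → hit
6 → fault, evict 4, frames (3 1 6)
8 → fault, evict 6, frames (3 1 8)
3 → hit
5 → fault, evict 8, frames (3 1 5)
1 → hit
5 → hit
3 → hit
8 → fault, evict 5, frames (3 1 8)
5 → fault, evict 8, frames (3 1 5)

{1, 3, 5}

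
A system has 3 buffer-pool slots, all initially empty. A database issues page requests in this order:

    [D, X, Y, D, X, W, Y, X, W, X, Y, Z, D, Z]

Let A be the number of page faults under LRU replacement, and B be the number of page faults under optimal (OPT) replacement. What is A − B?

Under LRU: F F F . . F F . . . . F F . → 7 faults.
Under OPT: F F F . . F . . . . . F F . → 6 faults.
A − B = 7 − 6 = 1.

1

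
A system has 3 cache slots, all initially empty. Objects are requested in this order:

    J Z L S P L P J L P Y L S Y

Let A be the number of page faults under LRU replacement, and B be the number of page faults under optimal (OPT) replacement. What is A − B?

Under LRU: F F F F F . . F . . F . F . → 8 faults.
Under OPT: F F F F F . . . . . F . F . → 7 faults.
A − B = 8 − 7 = 1.

1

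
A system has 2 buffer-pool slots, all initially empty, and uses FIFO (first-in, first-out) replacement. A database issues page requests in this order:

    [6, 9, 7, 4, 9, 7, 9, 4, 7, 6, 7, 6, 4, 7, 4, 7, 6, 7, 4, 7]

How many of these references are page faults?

6 -> miss, frames {6}
9 -> miss, frames {6,9}
7 -> miss, evict 6, frames {9,7}
4 -> miss, evict 9, frames {7,4}
9 -> miss, evict 7, frames {4,9}
7 -> miss, evict 4, frames {9,7}
9 -> hit
4 -> miss, evict 9, frames {7,4}
7 -> hit
6 -> miss, evict 7, frames {4,6}
7 -> miss, evict 4, frames {6,7}
6 -> hit
4 -> miss, evict 6, frames {7,4}
7 -> hit
4 -> hit
7 -> hit
6 -> miss, evict 7, frames {4,6}
7 -> miss, evict 4, frames {6,7}
4 -> miss, evict 6, frames {7,4}
7 -> hit
Page faults: 13.

13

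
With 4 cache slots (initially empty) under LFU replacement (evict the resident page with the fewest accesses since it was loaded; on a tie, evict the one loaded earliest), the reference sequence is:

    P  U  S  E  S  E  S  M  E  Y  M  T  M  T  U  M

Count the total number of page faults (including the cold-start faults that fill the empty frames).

8

P → fault, frames (P)
U → fault, frames (P U)
S → fault, frames (P U S)
E → fault, frames (P U S E)
S → hit
E → hit
S → hit
M → fault, evict P, frames (U S E M)
E → hit
Y → fault, evict U, frames (S E M Y)
M → hit
T → fault, evict Y, frames (S E M T)
M → hit
T → hit
U → fault, evict T, frames (S E M U)
M → hit
Page faults: 8.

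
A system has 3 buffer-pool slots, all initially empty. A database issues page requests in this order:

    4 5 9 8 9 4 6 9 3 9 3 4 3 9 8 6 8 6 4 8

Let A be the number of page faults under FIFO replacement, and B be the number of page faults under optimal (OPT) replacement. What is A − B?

3

Under FIFO: F F F F . F F F F . . F . . F F . . . . → 11 faults.
Under OPT: F F F F . . F . F . . . . . F F . . . . → 8 faults.
A − B = 11 − 8 = 3.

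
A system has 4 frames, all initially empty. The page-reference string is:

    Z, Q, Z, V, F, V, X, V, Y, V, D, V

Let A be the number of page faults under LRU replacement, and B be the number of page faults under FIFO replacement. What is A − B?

-1

Under LRU: F F . F F . F . F . F . → 7 faults.
Under FIFO: F F . F F . F . F . F F → 8 faults.
A − B = 7 − 8 = -1.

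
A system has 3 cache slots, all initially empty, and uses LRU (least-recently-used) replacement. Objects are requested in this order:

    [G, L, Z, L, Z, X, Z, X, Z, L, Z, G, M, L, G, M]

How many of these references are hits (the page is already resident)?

G: fault, frames {G}
L: fault, frames {G,L}
Z: fault, frames {G,L,Z}
L: hit
Z: hit
X: fault, evict G, frames {L,Z,X}
Z: hit
X: hit
Z: hit
L: hit
Z: hit
G: fault, evict X, frames {L,Z,G}
M: fault, evict L, frames {Z,G,M}
L: fault, evict Z, frames {G,M,L}
G: hit
M: hit
Hits: 9.

9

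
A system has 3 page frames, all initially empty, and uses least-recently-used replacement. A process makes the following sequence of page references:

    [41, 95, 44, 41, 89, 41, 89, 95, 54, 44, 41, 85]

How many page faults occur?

9

41 -> fault, frames [41]
95 -> fault, frames [41, 95]
44 -> fault, frames [41, 95, 44]
41 -> hit
89 -> fault, evict 95, frames [44, 41, 89]
41 -> hit
89 -> hit
95 -> fault, evict 44, frames [41, 89, 95]
54 -> fault, evict 41, frames [89, 95, 54]
44 -> fault, evict 89, frames [95, 54, 44]
41 -> fault, evict 95, frames [54, 44, 41]
85 -> fault, evict 54, frames [44, 41, 85]
Page faults: 9.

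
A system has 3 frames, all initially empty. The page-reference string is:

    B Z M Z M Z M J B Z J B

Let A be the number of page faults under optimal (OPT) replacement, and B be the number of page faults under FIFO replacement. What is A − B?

-2

Under OPT: F F F . . . . F . . . . → 4 faults.
Under FIFO: F F F . . . . F F F . . → 6 faults.
A − B = 4 − 6 = -2.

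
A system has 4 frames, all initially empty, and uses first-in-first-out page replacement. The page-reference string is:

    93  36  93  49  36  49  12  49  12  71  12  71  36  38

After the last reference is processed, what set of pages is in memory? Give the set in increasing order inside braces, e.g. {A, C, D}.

{12, 38, 49, 71}

93: fault, frames {93}
36: fault, frames {93,36}
93: hit
49: fault, frames {93,36,49}
36: hit
49: hit
12: fault, frames {93,36,49,12}
49: hit
12: hit
71: fault, evict 93, frames {36,49,12,71}
12: hit
71: hit
36: hit
38: fault, evict 36, frames {49,12,71,38}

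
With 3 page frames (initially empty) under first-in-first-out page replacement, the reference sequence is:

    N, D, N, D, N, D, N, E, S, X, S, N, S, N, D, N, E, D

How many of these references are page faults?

8

N → miss, frames [N]
D → miss, frames [N, D]
N → hit
D → hit
N → hit
D → hit
N → hit
E → miss, frames [N, D, E]
S → miss, evict N, frames [D, E, S]
X → miss, evict D, frames [E, S, X]
S → hit
N → miss, evict E, frames [S, X, N]
S → hit
N → hit
D → miss, evict S, frames [X, N, D]
N → hit
E → miss, evict X, frames [N, D, E]
D → hit
Page faults: 8.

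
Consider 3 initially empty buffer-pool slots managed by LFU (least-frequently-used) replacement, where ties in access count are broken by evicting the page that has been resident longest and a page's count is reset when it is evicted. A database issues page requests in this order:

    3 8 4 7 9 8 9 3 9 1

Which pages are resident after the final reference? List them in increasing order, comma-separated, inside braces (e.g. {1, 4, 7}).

{1, 3, 9}

3: miss, frames {3}
8: miss, frames {3,8}
4: miss, frames {3,8,4}
7: miss, evict 3, frames {8,4,7}
9: miss, evict 8, frames {4,7,9}
8: miss, evict 4, frames {7,9,8}
9: hit
3: miss, evict 7, frames {9,8,3}
9: hit
1: miss, evict 8, frames {9,3,1}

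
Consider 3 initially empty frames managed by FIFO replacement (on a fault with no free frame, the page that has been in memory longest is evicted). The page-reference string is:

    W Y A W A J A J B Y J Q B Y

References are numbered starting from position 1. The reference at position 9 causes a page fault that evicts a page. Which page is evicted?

Y

pos 1: W → fault, frames {W}
pos 2: Y → fault, frames {W,Y}
pos 3: A → fault, frames {W,Y,A}
pos 4: W → hit
pos 5: A → hit
pos 6: J → fault, evict W, frames {Y,A,J}
pos 7: A → hit
pos 8: J → hit
pos 9: B → fault, evict Y, frames {A,J,B}
At position 9, page Y is evicted.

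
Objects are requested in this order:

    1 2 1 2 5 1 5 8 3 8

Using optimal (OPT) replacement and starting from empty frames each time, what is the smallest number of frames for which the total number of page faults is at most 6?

2

f=1: 10 faults
f=2: 5 faults
f=3: 5 faults
f=4: 5 faults
f=5: 5 faults
Smallest f with faults ≤ 6 is 2.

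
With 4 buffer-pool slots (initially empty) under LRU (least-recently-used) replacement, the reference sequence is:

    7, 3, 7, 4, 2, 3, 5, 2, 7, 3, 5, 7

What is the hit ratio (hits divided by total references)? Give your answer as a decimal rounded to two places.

0.50

7 -> fault, frames (7)
3 -> fault, frames (7 3)
7 -> hit
4 -> fault, frames (3 7 4)
2 -> fault, frames (3 7 4 2)
3 -> hit
5 -> fault, evict 7, frames (4 2 3 5)
2 -> hit
7 -> fault, evict 4, frames (3 5 2 7)
3 -> hit
5 -> hit
7 -> hit
Hits: 6 of 12 references → 6/12 = 0.5000.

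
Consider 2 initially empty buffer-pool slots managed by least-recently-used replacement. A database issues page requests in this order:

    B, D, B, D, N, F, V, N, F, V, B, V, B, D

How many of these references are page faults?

B → miss, frames [B]
D → miss, frames [B, D]
B → hit
D → hit
N → miss, evict B, frames [D, N]
F → miss, evict D, frames [N, F]
V → miss, evict N, frames [F, V]
N → miss, evict F, frames [V, N]
F → miss, evict V, frames [N, F]
V → miss, evict N, frames [F, V]
B → miss, evict F, frames [V, B]
V → hit
B → hit
D → miss, evict V, frames [B, D]
Page faults: 10.

10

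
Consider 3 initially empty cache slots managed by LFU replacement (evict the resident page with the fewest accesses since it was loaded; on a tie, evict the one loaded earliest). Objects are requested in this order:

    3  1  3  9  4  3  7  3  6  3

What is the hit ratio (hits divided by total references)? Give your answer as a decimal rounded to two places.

3 -> fault, frames (3)
1 -> fault, frames (3 1)
3 -> hit
9 -> fault, frames (3 1 9)
4 -> fault, evict 1, frames (3 9 4)
3 -> hit
7 -> fault, evict 9, frames (3 4 7)
3 -> hit
6 -> fault, evict 4, frames (3 7 6)
3 -> hit
Hits: 4 of 10 references → 4/10 = 0.4000.

0.40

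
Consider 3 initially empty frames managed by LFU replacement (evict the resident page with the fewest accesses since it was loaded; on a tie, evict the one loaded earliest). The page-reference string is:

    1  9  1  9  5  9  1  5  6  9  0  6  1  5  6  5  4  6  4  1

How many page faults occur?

12

1: fault, frames (1)
9: fault, frames (1 9)
1: hit
9: hit
5: fault, frames (1 9 5)
9: hit
1: hit
5: hit
6: fault, evict 5, frames (1 9 6)
9: hit
0: fault, evict 6, frames (1 9 0)
6: fault, evict 0, frames (1 9 6)
1: hit
5: fault, evict 6, frames (1 9 5)
6: fault, evict 5, frames (1 9 6)
5: fault, evict 6, frames (1 9 5)
4: fault, evict 5, frames (1 9 4)
6: fault, evict 4, frames (1 9 6)
4: fault, evict 6, frames (1 9 4)
1: hit
Page faults: 12.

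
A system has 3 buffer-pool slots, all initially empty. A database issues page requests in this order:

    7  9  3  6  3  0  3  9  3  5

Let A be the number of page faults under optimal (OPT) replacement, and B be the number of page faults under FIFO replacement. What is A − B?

-2

Under OPT: F F F F . F . . . F → 6 faults.
Under FIFO: F F F F . F . F F F → 8 faults.
A − B = 6 − 8 = -2.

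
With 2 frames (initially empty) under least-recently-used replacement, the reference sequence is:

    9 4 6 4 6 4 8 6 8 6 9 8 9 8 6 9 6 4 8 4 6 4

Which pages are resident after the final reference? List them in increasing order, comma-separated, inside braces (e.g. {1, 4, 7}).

{4, 6}

9 → miss, frames [9]
4 → miss, frames [9, 4]
6 → miss, evict 9, frames [4, 6]
4 → hit
6 → hit
4 → hit
8 → miss, evict 6, frames [4, 8]
6 → miss, evict 4, frames [8, 6]
8 → hit
6 → hit
9 → miss, evict 8, frames [6, 9]
8 → miss, evict 6, frames [9, 8]
9 → hit
8 → hit
6 → miss, evict 9, frames [8, 6]
9 → miss, evict 8, frames [6, 9]
6 → hit
4 → miss, evict 9, frames [6, 4]
8 → miss, evict 6, frames [4, 8]
4 → hit
6 → miss, evict 8, frames [4, 6]
4 → hit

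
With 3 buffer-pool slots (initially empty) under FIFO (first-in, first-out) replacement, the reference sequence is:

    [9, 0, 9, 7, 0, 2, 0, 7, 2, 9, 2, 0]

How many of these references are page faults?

9 -> fault, frames (9)
0 -> fault, frames (9 0)
9 -> hit
7 -> fault, frames (9 0 7)
0 -> hit
2 -> fault, evict 9, frames (0 7 2)
0 -> hit
7 -> hit
2 -> hit
9 -> fault, evict 0, frames (7 2 9)
2 -> hit
0 -> fault, evict 7, frames (2 9 0)
Page faults: 6.

6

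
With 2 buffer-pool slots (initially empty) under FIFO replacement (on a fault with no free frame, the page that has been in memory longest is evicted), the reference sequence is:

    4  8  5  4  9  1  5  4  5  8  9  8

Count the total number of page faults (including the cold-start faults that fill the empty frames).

10

4 -> fault, frames [4]
8 -> fault, frames [4, 8]
5 -> fault, evict 4, frames [8, 5]
4 -> fault, evict 8, frames [5, 4]
9 -> fault, evict 5, frames [4, 9]
1 -> fault, evict 4, frames [9, 1]
5 -> fault, evict 9, frames [1, 5]
4 -> fault, evict 1, frames [5, 4]
5 -> hit
8 -> fault, evict 5, frames [4, 8]
9 -> fault, evict 4, frames [8, 9]
8 -> hit
Page faults: 10.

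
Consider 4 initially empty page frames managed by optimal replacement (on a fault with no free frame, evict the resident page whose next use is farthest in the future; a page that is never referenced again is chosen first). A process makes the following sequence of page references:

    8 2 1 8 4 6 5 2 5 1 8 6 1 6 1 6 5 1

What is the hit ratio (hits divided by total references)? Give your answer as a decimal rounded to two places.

8 → miss, frames [8]
2 → miss, frames [8, 2]
1 → miss, frames [8, 2, 1]
8 → hit
4 → miss, frames [8, 2, 1, 4]
6 → miss, evict 4, frames [8, 2, 1, 6]
5 → miss, evict 6, frames [8, 2, 1, 5]
2 → hit
5 → hit
1 → hit
8 → hit
6 → miss, evict 2, frames [8, 1, 5, 6]
1 → hit
6 → hit
1 → hit
6 → hit
5 → hit
1 → hit
Hits: 11 of 18 references → 11/18 = 0.6111.

0.61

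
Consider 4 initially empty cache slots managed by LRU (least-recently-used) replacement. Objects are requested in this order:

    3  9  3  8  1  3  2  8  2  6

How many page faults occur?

6

3: miss, frames (3)
9: miss, frames (3 9)
3: hit
8: miss, frames (9 3 8)
1: miss, frames (9 3 8 1)
3: hit
2: miss, evict 9, frames (8 1 3 2)
8: hit
2: hit
6: miss, evict 1, frames (3 8 2 6)
Page faults: 6.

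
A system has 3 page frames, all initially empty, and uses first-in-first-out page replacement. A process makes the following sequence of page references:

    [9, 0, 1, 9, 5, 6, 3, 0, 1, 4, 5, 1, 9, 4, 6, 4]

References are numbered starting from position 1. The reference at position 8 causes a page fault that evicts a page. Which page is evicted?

5

pos 1: 9 → miss, frames [9]
pos 2: 0 → miss, frames [9, 0]
pos 3: 1 → miss, frames [9, 0, 1]
pos 4: 9 → hit
pos 5: 5 → miss, evict 9, frames [0, 1, 5]
pos 6: 6 → miss, evict 0, frames [1, 5, 6]
pos 7: 3 → miss, evict 1, frames [5, 6, 3]
pos 8: 0 → miss, evict 5, frames [6, 3, 0]
At position 8, page 5 is evicted.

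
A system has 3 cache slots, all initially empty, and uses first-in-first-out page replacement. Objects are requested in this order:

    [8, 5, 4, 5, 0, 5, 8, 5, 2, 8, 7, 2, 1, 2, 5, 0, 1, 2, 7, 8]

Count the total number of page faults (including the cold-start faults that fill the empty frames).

14

8: miss, frames (8)
5: miss, frames (8 5)
4: miss, frames (8 5 4)
5: hit
0: miss, evict 8, frames (5 4 0)
5: hit
8: miss, evict 5, frames (4 0 8)
5: miss, evict 4, frames (0 8 5)
2: miss, evict 0, frames (8 5 2)
8: hit
7: miss, evict 8, frames (5 2 7)
2: hit
1: miss, evict 5, frames (2 7 1)
2: hit
5: miss, evict 2, frames (7 1 5)
0: miss, evict 7, frames (1 5 0)
1: hit
2: miss, evict 1, frames (5 0 2)
7: miss, evict 5, frames (0 2 7)
8: miss, evict 0, frames (2 7 8)
Page faults: 14.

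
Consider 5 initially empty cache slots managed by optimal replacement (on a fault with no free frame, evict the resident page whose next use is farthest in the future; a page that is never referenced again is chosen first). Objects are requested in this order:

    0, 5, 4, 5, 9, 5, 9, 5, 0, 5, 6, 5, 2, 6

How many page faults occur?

0: miss, frames (0)
5: miss, frames (0 5)
4: miss, frames (0 5 4)
5: hit
9: miss, frames (0 5 4 9)
5: hit
9: hit
5: hit
0: hit
5: hit
6: miss, frames (0 5 4 9 6)
5: hit
2: miss, evict 9, frames (0 5 4 6 2)
6: hit
Page faults: 6.

6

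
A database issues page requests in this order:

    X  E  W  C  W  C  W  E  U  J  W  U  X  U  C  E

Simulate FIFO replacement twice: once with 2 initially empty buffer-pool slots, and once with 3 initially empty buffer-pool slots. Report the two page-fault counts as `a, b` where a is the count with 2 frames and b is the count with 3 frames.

12, 11

2 frames: F F F F . . . F F F F F F . F F → 12 faults.
3 frames: F F F F . . . . F F F . F F F F → 11 faults.
11 < 12: adding a frame reduced faults, as is typical.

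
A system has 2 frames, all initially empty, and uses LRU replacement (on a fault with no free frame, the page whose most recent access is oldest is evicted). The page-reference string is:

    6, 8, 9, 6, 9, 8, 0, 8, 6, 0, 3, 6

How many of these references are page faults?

6 -> miss, frames [6]
8 -> miss, frames [6, 8]
9 -> miss, evict 6, frames [8, 9]
6 -> miss, evict 8, frames [9, 6]
9 -> hit
8 -> miss, evict 6, frames [9, 8]
0 -> miss, evict 9, frames [8, 0]
8 -> hit
6 -> miss, evict 0, frames [8, 6]
0 -> miss, evict 8, frames [6, 0]
3 -> miss, evict 6, frames [0, 3]
6 -> miss, evict 0, frames [3, 6]
Page faults: 10.

10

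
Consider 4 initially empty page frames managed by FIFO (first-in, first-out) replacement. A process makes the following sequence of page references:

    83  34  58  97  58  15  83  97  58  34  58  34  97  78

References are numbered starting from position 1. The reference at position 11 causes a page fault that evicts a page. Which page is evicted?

97

pos 1: 83 -> miss, frames [83]
pos 2: 34 -> miss, frames [83, 34]
pos 3: 58 -> miss, frames [83, 34, 58]
pos 4: 97 -> miss, frames [83, 34, 58, 97]
pos 5: 58 -> hit
pos 6: 15 -> miss, evict 83, frames [34, 58, 97, 15]
pos 7: 83 -> miss, evict 34, frames [58, 97, 15, 83]
pos 8: 97 -> hit
pos 9: 58 -> hit
pos 10: 34 -> miss, evict 58, frames [97, 15, 83, 34]
pos 11: 58 -> miss, evict 97, frames [15, 83, 34, 58]
At position 11, page 97 is evicted.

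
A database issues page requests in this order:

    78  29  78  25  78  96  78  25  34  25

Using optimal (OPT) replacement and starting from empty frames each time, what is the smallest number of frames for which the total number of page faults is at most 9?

2

f=1: 10 faults
f=2: 6 faults
f=3: 5 faults
f=4: 5 faults
f=5: 5 faults
Smallest f with faults ≤ 9 is 2.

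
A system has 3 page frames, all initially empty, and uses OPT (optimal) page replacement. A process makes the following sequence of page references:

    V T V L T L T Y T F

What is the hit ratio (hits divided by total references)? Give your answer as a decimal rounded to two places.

0.50

V → miss, frames (V)
T → miss, frames (V T)
V → hit
L → miss, frames (V T L)
T → hit
L → hit
T → hit
Y → miss, evict L, frames (V T Y)
T → hit
F → miss, evict Y, frames (V T F)
Hits: 5 of 10 references → 5/10 = 0.5000.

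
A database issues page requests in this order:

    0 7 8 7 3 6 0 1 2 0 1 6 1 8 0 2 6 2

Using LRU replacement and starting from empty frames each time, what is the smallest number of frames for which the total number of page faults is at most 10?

5

f=1: 18 faults
f=2: 15 faults
f=3: 13 faults
f=4: 11 faults
f=5: 8 faults
f=6: 8 faults
f=7: 7 faults
Smallest f with faults ≤ 10 is 5.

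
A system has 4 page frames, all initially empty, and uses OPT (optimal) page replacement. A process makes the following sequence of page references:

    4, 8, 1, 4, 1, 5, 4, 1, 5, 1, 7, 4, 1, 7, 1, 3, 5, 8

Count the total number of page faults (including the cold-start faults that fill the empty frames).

4 → fault, frames (4)
8 → fault, frames (4 8)
1 → fault, frames (4 8 1)
4 → hit
1 → hit
5 → fault, frames (4 8 1 5)
4 → hit
1 → hit
5 → hit
1 → hit
7 → fault, evict 8, frames (4 1 5 7)
4 → hit
1 → hit
7 → hit
1 → hit
3 → fault, evict 7, frames (4 1 5 3)
5 → hit
8 → fault, evict 3, frames (4 1 5 8)
Page faults: 7.

7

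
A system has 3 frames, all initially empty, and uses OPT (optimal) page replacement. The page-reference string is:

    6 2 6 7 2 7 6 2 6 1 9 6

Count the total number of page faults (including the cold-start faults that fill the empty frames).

5

6 → miss, frames [6]
2 → miss, frames [6, 2]
6 → hit
7 → miss, frames [6, 2, 7]
2 → hit
7 → hit
6 → hit
2 → hit
6 → hit
1 → miss, evict 7, frames [6, 2, 1]
9 → miss, evict 1, frames [6, 2, 9]
6 → hit
Page faults: 5.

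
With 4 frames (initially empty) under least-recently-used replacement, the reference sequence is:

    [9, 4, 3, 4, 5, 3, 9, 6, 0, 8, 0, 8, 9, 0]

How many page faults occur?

9 -> miss, frames {9}
4 -> miss, frames {9,4}
3 -> miss, frames {9,4,3}
4 -> hit
5 -> miss, frames {9,3,4,5}
3 -> hit
9 -> hit
6 -> miss, evict 4, frames {5,3,9,6}
0 -> miss, evict 5, frames {3,9,6,0}
8 -> miss, evict 3, frames {9,6,0,8}
0 -> hit
8 -> hit
9 -> hit
0 -> hit
Page faults: 7.

7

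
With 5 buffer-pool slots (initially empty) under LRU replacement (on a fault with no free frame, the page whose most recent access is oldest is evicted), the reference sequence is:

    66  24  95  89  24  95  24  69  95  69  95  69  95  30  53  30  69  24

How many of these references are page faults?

66 -> miss, frames [66]
24 -> miss, frames [66, 24]
95 -> miss, frames [66, 24, 95]
89 -> miss, frames [66, 24, 95, 89]
24 -> hit
95 -> hit
24 -> hit
69 -> miss, frames [66, 89, 95, 24, 69]
95 -> hit
69 -> hit
95 -> hit
69 -> hit
95 -> hit
30 -> miss, evict 66, frames [89, 24, 69, 95, 30]
53 -> miss, evict 89, frames [24, 69, 95, 30, 53]
30 -> hit
69 -> hit
24 -> hit
Page faults: 7.

7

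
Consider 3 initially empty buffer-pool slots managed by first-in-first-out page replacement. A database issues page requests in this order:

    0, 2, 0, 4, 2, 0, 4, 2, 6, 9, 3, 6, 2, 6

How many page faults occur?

0 -> miss, frames (0)
2 -> miss, frames (0 2)
0 -> hit
4 -> miss, frames (0 2 4)
2 -> hit
0 -> hit
4 -> hit
2 -> hit
6 -> miss, evict 0, frames (2 4 6)
9 -> miss, evict 2, frames (4 6 9)
3 -> miss, evict 4, frames (6 9 3)
6 -> hit
2 -> miss, evict 6, frames (9 3 2)
6 -> miss, evict 9, frames (3 2 6)
Page faults: 8.

8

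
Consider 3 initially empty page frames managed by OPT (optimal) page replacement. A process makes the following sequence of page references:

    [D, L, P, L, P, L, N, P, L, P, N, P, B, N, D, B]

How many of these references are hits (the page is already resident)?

D: fault, frames [D]
L: fault, frames [D, L]
P: fault, frames [D, L, P]
L: hit
P: hit
L: hit
N: fault, evict D, frames [L, P, N]
P: hit
L: hit
P: hit
N: hit
P: hit
B: fault, evict P, frames [L, N, B]
N: hit
D: fault, evict N, frames [L, B, D]
B: hit
Hits: 10.

10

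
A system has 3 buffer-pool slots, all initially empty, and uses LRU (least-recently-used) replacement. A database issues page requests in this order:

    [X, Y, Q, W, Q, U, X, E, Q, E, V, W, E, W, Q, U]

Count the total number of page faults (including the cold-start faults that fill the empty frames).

X → miss, frames (X)
Y → miss, frames (X Y)
Q → miss, frames (X Y Q)
W → miss, evict X, frames (Y Q W)
Q → hit
U → miss, evict Y, frames (W Q U)
X → miss, evict W, frames (Q U X)
E → miss, evict Q, frames (U X E)
Q → miss, evict U, frames (X E Q)
E → hit
V → miss, evict X, frames (Q E V)
W → miss, evict Q, frames (E V W)
E → hit
W → hit
Q → miss, evict V, frames (E W Q)
U → miss, evict E, frames (W Q U)
Page faults: 12.

12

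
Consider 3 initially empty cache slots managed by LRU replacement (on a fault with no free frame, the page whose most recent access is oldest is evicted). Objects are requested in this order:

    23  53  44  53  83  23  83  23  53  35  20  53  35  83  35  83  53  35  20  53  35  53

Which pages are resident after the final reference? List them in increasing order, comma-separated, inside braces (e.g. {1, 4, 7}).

{20, 35, 53}

23 -> miss, frames (23)
53 -> miss, frames (23 53)
44 -> miss, frames (23 53 44)
53 -> hit
83 -> miss, evict 23, frames (44 53 83)
23 -> miss, evict 44, frames (53 83 23)
83 -> hit
23 -> hit
53 -> hit
35 -> miss, evict 83, frames (23 53 35)
20 -> miss, evict 23, frames (53 35 20)
53 -> hit
35 -> hit
83 -> miss, evict 20, frames (53 35 83)
35 -> hit
83 -> hit
53 -> hit
35 -> hit
20 -> miss, evict 83, frames (53 35 20)
53 -> hit
35 -> hit
53 -> hit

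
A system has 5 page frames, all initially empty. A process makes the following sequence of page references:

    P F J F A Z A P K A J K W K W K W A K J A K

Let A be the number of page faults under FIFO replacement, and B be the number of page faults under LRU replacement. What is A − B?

-1

Under FIFO: F F F . F F . . F . . . F . . . . . . . . . → 7 faults.
Under LRU: F F F . F F . . F . F . F . . . . . . . . . → 8 faults.
A − B = 7 − 8 = -1.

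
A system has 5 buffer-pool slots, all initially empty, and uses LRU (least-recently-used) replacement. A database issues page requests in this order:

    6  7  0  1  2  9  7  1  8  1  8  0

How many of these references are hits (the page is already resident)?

6: fault, frames {6}
7: fault, frames {6,7}
0: fault, frames {6,7,0}
1: fault, frames {6,7,0,1}
2: fault, frames {6,7,0,1,2}
9: fault, evict 6, frames {7,0,1,2,9}
7: hit
1: hit
8: fault, evict 0, frames {2,9,7,1,8}
1: hit
8: hit
0: fault, evict 2, frames {9,7,1,8,0}
Hits: 4.

4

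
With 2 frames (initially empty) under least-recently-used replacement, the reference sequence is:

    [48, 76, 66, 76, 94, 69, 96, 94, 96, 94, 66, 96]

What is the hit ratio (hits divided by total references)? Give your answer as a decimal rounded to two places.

48 -> fault, frames [48]
76 -> fault, frames [48, 76]
66 -> fault, evict 48, frames [76, 66]
76 -> hit
94 -> fault, evict 66, frames [76, 94]
69 -> fault, evict 76, frames [94, 69]
96 -> fault, evict 94, frames [69, 96]
94 -> fault, evict 69, frames [96, 94]
96 -> hit
94 -> hit
66 -> fault, evict 96, frames [94, 66]
96 -> fault, evict 94, frames [66, 96]
Hits: 3 of 12 references → 3/12 = 0.2500.

0.25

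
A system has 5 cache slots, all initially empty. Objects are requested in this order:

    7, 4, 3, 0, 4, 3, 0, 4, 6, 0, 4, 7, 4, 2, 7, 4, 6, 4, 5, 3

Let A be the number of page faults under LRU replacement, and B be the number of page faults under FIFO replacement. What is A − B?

-2

Under LRU: F F F F . . . . F . . . . F . . . . F F → 8 faults.
Under FIFO: F F F F . . . . F . . . . F F F . . F F → 10 faults.
A − B = 8 − 10 = -2.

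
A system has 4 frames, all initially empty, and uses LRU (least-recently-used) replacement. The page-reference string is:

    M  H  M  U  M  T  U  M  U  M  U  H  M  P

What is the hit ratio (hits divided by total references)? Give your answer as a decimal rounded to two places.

0.64

M -> fault, frames (M)
H -> fault, frames (M H)
M -> hit
U -> fault, frames (H M U)
M -> hit
T -> fault, frames (H U M T)
U -> hit
M -> hit
U -> hit
M -> hit
U -> hit
H -> hit
M -> hit
P -> fault, evict T, frames (U H M P)
Hits: 9 of 14 references → 9/14 = 0.6429.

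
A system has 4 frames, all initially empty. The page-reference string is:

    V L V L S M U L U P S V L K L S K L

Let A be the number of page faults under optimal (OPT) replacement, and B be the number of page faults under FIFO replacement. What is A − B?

Under OPT: F F . . F F F . . F . . . F . . . . → 7 faults.
Under FIFO: F F . . F F F . . F . F F F . F . . → 10 faults.
A − B = 7 − 10 = -3.

-3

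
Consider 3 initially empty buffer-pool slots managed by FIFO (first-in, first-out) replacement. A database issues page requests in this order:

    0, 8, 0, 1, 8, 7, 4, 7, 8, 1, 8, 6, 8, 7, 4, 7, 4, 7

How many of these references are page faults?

10

0 → miss, frames (0)
8 → miss, frames (0 8)
0 → hit
1 → miss, frames (0 8 1)
8 → hit
7 → miss, evict 0, frames (8 1 7)
4 → miss, evict 8, frames (1 7 4)
7 → hit
8 → miss, evict 1, frames (7 4 8)
1 → miss, evict 7, frames (4 8 1)
8 → hit
6 → miss, evict 4, frames (8 1 6)
8 → hit
7 → miss, evict 8, frames (1 6 7)
4 → miss, evict 1, frames (6 7 4)
7 → hit
4 → hit
7 → hit
Page faults: 10.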